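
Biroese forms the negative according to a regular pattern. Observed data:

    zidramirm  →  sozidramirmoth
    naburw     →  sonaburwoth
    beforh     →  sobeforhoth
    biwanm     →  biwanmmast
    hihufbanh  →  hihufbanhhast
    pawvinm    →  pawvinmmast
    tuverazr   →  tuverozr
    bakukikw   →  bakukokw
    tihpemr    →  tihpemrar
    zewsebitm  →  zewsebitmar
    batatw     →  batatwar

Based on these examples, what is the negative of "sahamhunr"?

sahamhunrrast

"sahamhunr" has second-to-last letter 'n'. The stems whose second-to-last letter is 'n' (biwanm → biwanmmast, hihufbanh → hihufbanhhast, pawvinm → pawvinmmast) double the final consonant and add -ast.
So sahamhunr → sahamhunrrast.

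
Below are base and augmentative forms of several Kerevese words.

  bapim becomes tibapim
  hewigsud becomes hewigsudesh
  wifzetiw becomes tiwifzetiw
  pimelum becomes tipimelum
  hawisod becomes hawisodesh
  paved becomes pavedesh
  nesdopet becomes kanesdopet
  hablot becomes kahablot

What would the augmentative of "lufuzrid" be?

lufuzridesh

hablot and hawisod both have last vowel 'o' yet inflect differently (kahablot, hawisodesh), so the last vowel is not what conditions the rule; the final letter is.
"lufuzrid" ends in -d. The stems ending in -d (hawisod → hawisodesh, hewigsud → hewigsudesh, paved → pavedesh) add -esh.
The other patterns: stems ending in -t add the prefix ka-; stems ending in -m or -w add the prefix ti-.
So lufuzrid → lufuzridesh.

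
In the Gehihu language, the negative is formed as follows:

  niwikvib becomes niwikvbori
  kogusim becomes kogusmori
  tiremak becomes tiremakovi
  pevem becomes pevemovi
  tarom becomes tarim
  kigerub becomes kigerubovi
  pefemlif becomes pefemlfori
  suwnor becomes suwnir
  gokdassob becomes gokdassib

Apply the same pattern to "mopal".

mopalovi

kogusim and tarom both end in -m yet inflect differently (kogusmori, tarim), so the final letter is not what conditions the rule; the last vowel is.
"mopal" has last vowel 'a'. The one such stem in the data (tiremak → tiremakovi) adds -ovi, so the same rule applies.
So mopal → mopalovi.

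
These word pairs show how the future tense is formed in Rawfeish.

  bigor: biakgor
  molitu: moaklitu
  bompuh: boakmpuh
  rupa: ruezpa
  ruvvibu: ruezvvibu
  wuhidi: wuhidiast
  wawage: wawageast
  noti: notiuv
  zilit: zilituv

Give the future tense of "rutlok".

molitu and ruvvibu both end in -u yet inflect differently (moaklitu, ruezvvibu), so the final letter is not what conditions the rule; the first letter is.
"rutlok" begins with r-. The stems beginning with r- (rupa → ruezpa, ruvvibu → ruezvvibu) insert -ez- after the first vowel.
The other patterns: stems beginning with b- or m- insert -ak- after the first vowel; stems beginning with w- add -ast; stems beginning with n- or z- add -uv.
So rutlok → rueztlok.

rueztlok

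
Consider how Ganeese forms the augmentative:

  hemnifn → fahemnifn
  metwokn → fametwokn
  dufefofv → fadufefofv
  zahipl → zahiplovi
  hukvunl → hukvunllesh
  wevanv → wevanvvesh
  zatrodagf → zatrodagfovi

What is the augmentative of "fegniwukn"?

"fegniwukn" has second-to-last letter 'k'. The one such stem in the data (metwokn → fametwokn) adds the prefix fa-, so the same rule applies.
So fegniwukn → fafegniwukn.

fafegniwukn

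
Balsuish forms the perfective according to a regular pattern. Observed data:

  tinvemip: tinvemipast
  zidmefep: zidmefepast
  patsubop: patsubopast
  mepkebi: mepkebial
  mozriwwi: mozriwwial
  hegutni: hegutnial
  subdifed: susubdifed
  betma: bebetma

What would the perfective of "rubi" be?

rubial

tinvemip and mepkebi both have last vowel 'i' yet inflect differently (tinvemipast, mepkebial), so the last vowel is not what conditions the rule; the final letter is.
"rubi" ends in -i. The stems ending in -i (mepkebi → mepkebial, mozriwwi → mozriwwial, hegutni → hegutnial) add -al.
So rubi → rubial.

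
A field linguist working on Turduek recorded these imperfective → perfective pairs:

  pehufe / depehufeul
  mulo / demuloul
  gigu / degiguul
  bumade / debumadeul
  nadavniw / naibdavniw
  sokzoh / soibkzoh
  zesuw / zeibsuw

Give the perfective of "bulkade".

debulkadeul

mulo and sokzoh both have last vowel 'o' yet inflect differently (demuloul, soibkzoh), so the last vowel is not what conditions the rule; whether the stem ends in a vowel or a consonant is.
"bulkade" ends in a vowel. The stems ending in a vowel (pehufe → depehufeul, mulo → demuloul, gigu → degiguul) add de- … -ul around the stem.
So bulkade → debulkadeul.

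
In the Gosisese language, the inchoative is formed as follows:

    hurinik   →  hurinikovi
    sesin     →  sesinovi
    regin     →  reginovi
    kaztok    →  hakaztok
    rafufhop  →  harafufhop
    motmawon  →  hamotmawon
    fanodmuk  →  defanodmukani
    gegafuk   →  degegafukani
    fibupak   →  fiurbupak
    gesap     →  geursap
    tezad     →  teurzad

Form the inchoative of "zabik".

zabikovi

hurinik and kaztok both end in -k yet inflect differently (hurinikovi, hakaztok), so the final letter is not what conditions the rule; the last vowel is.
"zabik" has last vowel 'i'. The stems whose last vowel is 'i' (hurinik → hurinikovi, sesin → sesinovi, regin → reginovi) add -ovi.
The other patterns: stems whose last vowel is 'o' add the prefix ha-; stems whose last vowel is 'u' add de- … -ani around the stem; stems whose last vowel is 'a' insert -ur- after the first vowel.
So zabik → zabikovi.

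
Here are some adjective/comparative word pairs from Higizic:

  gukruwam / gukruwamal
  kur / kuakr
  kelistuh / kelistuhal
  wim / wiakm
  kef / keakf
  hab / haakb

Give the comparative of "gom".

"gom" has 1 vowel. The stems with 1 vowel (kef → keakf, hab → haakb, kur → kuakr) insert -ak- after the first vowel.
The other pattern: stems with 3 vowels add -al.
So gom → goakm.

goakm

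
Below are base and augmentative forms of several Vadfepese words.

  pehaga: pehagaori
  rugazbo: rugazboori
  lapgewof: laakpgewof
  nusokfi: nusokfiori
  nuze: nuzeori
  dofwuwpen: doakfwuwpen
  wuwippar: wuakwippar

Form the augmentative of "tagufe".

nuze and dofwuwpen both have last vowel 'e' yet inflect differently (nuzeori, doakfwuwpen), so the last vowel is not what conditions the rule; whether the stem ends in a vowel or a consonant is.
"tagufe" ends in a vowel. The stems ending in a vowel (pehaga → pehagaori, nuze → nuzeori, nusokfi → nusokfiori) add -ori.
So tagufe → tagufeori.

tagufeori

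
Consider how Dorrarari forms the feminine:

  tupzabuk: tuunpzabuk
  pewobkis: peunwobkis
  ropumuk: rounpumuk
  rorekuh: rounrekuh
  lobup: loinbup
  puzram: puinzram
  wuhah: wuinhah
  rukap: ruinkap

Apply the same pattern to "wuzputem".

wuunzputem

rorekuh and wuhah both end in -h yet inflect differently (rounrekuh, wuinhah), so the final letter is not what conditions the rule; the number of vowels is.
"wuzputem" has 3 vowels. The stems with 3 vowels (tupzabuk → tuunpzabuk, pewobkis → peunwobkis, ropumuk → rounpumuk) insert -un- after the first vowel.
So wuzputem → wuunzputem.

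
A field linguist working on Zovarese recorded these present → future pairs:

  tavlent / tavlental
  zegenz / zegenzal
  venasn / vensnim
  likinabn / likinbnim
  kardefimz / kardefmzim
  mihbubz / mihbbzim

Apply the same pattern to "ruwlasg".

"ruwlasg" has second-to-last letter 's'. The one such stem in the data (venasn → vensnim) deletes the last vowel and adds -im (as do likinabn, kardefimz), so the same rule applies.
So ruwlasg → ruwlsgim.

ruwlsgim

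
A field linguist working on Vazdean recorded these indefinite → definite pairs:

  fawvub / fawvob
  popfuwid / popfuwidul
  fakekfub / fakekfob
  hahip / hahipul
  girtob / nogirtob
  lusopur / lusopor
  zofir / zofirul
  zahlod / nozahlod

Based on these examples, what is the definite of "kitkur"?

kitkor

"kitkur" has last vowel 'u'. The stems whose last vowel is 'u' (fawvub → fawvob, fakekfub → fakekfob, lusopur → lusopor) change the last vowel to 'o'.
The other patterns: stems whose last vowel is 'o' add the prefix no-; stems whose last vowel is 'i' add -ul.
So kitkur → kitkor.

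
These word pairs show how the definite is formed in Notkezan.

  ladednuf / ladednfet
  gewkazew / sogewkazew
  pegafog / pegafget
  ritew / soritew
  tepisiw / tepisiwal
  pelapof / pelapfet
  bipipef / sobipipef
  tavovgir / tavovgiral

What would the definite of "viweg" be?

tepisiw and gewkazew both end in -w yet inflect differently (tepisiwal, sogewkazew), so the final letter is not what conditions the rule; the last vowel is.
"viweg" has last vowel 'e'. The stems whose last vowel is 'e' (bipipef → sobipipef, gewkazew → sogewkazew, ritew → soritew) add the prefix so-.
The other patterns: stems whose last vowel is 'i' add -al; stems whose last vowel is 'o' or 'u' delete the last vowel and add -et.
So viweg → soviweg.

soviweg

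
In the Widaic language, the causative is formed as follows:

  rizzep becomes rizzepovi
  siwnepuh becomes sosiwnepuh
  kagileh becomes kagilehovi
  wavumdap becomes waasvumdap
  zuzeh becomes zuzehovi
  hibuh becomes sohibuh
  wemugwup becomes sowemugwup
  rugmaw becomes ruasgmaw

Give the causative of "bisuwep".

siwnepuh and zuzeh both end in -h yet inflect differently (sosiwnepuh, zuzehovi), so the final letter is not what conditions the rule; the last vowel is.
"bisuwep" has last vowel 'e'. The stems whose last vowel is 'e' (zuzeh → zuzehovi, kagileh → kagilehovi, rizzep → rizzepovi) add -ovi.
The other patterns: stems whose last vowel is 'u' add the prefix so-; stems whose last vowel is 'a' insert -as- after the first vowel.
So bisuwep → bisuwepovi.

bisuwepovi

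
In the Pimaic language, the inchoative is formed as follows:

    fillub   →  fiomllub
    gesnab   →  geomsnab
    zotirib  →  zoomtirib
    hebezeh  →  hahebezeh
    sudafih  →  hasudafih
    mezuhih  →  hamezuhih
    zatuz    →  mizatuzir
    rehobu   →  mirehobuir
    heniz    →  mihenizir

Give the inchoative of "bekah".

habekah

zotirib and sudafih both have last vowel 'i' yet inflect differently (zoomtirib, hasudafih), so the last vowel is not what conditions the rule; the final letter is.
"bekah" ends in -h. The stems ending in -h (hebezeh → hahebezeh, sudafih → hasudafih, mezuhih → hamezuhih) add the prefix ha-.
So bekah → habekah.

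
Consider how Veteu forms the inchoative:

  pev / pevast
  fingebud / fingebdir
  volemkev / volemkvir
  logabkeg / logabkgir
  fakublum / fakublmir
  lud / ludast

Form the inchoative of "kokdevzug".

"kokdevzug" has 3 vowels. The stems with 3 vowels (fakublum → fakublmir, logabkeg → logabkgir, volemkev → volemkvir) delete the last vowel and add -ir.
The other pattern: stems with 1 vowel add -ast.
So kokdevzug → kokdevzgir.

kokdevzgir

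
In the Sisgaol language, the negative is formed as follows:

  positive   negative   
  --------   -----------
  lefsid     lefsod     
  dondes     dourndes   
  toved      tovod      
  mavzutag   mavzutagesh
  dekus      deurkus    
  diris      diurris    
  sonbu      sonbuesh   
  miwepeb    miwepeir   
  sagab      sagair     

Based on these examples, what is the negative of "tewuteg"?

tewutegesh

miwepeb and dondes both have last vowel 'e' yet inflect differently (miwepeir, dourndes), so the last vowel is not what conditions the rule; the final letter is.
"tewuteg" ends in -g. The one such stem in the data (mavzutag → mavzutagesh) adds -esh, so the same rule applies.
The other patterns: stems ending in -b drop the final letter and add -ir; stems ending in -s insert -ur- after the first vowel; stems ending in -d change the last vowel to 'o'.
So tewuteg → tewutegesh.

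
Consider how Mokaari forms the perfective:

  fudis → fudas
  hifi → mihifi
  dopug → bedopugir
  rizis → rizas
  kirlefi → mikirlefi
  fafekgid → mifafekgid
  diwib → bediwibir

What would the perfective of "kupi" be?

mikupi

rizis and kirlefi both have last vowel 'i' yet inflect differently (rizas, mikirlefi), so the last vowel is not what conditions the rule; the final letter is.
"kupi" ends in -i. The stems ending in -i (kirlefi → mikirlefi, hifi → mihifi) add the prefix mi-.
So kupi → mikupi.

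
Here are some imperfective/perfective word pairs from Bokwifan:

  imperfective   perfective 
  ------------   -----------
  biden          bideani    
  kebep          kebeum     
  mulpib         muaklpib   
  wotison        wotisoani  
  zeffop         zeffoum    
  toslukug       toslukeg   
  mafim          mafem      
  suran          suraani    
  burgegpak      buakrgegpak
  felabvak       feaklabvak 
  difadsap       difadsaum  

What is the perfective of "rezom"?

felabvak and suran both have last vowel 'a' yet inflect differently (feaklabvak, suraani), so the last vowel is not what conditions the rule; the final letter is.
"rezom" ends in -m. The one such stem in the data (mafim → mafem) changes the last vowel to 'e' (as does toslukug), so the same rule applies.
The other patterns: stems ending in -b or -k insert -ak- after the first vowel; stems ending in -n drop the final letter and add -ani; stems ending in -p drop the final letter and add -um.
So rezom → rezem.

rezem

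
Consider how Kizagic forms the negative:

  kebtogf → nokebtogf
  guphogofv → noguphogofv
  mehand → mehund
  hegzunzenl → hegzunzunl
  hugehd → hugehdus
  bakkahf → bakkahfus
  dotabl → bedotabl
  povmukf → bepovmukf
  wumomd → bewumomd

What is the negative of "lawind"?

"lawind" has second-to-last letter 'n'. The stems whose second-to-last letter is 'n' (mehand → mehund, hegzunzenl → hegzunzunl) change the last vowel to 'u'.
So lawind → lawund.

lawund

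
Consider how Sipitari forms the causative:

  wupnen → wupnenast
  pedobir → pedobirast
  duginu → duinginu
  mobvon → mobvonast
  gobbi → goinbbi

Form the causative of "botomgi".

bointomgi

pedobir and gobbi both have last vowel 'i' yet inflect differently (pedobirast, goinbbi), so the last vowel is not what conditions the rule; whether the stem ends in a vowel or a consonant is.
"botomgi" ends in a vowel. The stems ending in a vowel (duginu → duinginu, gobbi → goinbbi) insert -in- after the first vowel.
So botomgi → bointomgi.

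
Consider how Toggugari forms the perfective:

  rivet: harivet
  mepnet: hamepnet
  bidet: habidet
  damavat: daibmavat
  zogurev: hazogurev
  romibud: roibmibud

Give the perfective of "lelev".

"lelev" has last vowel 'e'. The stems whose last vowel is 'e' (rivet → harivet, mepnet → hamepnet, zogurev → hazogurev) add the prefix ha-.
The other pattern: stems whose last vowel is 'a' or 'u' insert -ib- after the first vowel.
So lelev → halelev.

halelev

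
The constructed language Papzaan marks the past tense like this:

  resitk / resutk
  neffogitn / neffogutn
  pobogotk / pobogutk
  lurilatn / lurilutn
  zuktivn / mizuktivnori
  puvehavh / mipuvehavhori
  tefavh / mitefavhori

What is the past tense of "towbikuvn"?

"towbikuvn" has second-to-last letter 'v'. The stems whose second-to-last letter is 'v' (zuktivn → mizuktivnori, puvehavh → mipuvehavhori, tefavh → mitefavhori) add mi- … -ori around the stem.
The other pattern: stems whose second-to-last letter is 't' change the last vowel to 'u'.
So towbikuvn → mitowbikuvnori.

mitowbikuvnori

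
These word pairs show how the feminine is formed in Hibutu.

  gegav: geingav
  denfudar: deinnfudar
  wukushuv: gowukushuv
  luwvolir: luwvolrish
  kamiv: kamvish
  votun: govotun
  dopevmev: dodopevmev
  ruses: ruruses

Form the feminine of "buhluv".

gobuhluv

gegav and kamiv both end in -v yet inflect differently (geingav, kamvish), so the final letter is not what conditions the rule; the last vowel is.
"buhluv" has last vowel 'u'. The stems whose last vowel is 'u' (votun → govotun, wukushuv → gowukushuv) add the prefix go-.
So buhluv → gobuhluv.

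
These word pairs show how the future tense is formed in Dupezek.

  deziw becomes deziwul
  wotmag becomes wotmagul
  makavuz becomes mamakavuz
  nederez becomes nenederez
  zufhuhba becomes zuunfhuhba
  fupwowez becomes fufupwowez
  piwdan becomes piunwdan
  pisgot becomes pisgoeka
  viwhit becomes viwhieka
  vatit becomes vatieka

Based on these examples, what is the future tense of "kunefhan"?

kuunnefhan

viwhit and deziw both have last vowel 'i' yet inflect differently (viwhieka, deziwul), so the last vowel is not what conditions the rule; the final letter is.
"kunefhan" ends in -n. The one such stem in the data (piwdan → piunwdan) inserts -un- after the first vowel (as does zufhuhba), so the same rule applies.
The other patterns: stems ending in -z repeat the first consonant+vowel as a prefix; stems ending in -t drop the final letter and add -eka; stems ending in -g or -w add -ul.
So kunefhan → kuunnefhan.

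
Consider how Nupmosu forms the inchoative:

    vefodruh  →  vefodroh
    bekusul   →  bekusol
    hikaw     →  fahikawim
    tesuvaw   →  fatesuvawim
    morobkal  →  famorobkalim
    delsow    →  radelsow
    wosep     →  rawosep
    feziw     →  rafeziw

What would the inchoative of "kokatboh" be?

rakokatboh

bekusul and morobkal both end in -l yet inflect differently (bekusol, famorobkalim), so the final letter is not what conditions the rule; the last vowel is.
"kokatboh" has last vowel 'o'. The one such stem in the data (delsow → radelsow) adds the prefix ra-, so the same rule applies.
So kokatboh → rakokatboh.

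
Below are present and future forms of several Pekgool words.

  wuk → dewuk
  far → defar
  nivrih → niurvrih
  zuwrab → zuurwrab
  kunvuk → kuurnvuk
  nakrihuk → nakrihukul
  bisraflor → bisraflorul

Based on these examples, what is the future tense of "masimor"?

wuk and kunvuk both end in -k yet inflect differently (dewuk, kuurnvuk), so the final letter is not what conditions the rule; the number of vowels is.
"masimor" has 3 vowels. The stems with 3 vowels (nakrihuk → nakrihukul, bisraflor → bisraflorul) add -ul.
The other patterns: stems with 1 vowel add the prefix de-; stems with 2 vowels insert -ur- after the first vowel.
So masimor → masimorul.

masimorul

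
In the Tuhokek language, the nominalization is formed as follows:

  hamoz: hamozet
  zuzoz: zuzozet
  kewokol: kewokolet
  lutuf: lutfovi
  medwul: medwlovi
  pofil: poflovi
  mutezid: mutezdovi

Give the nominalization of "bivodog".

bivodoget

kewokol and medwul both end in -l yet inflect differently (kewokolet, medwlovi), so the final letter is not what conditions the rule; the last vowel is.
"bivodog" has last vowel 'o'. The stems whose last vowel is 'o' (hamoz → hamozet, zuzoz → zuzozet, kewokol → kewokolet) add -et.
So bivodog → bivodoget.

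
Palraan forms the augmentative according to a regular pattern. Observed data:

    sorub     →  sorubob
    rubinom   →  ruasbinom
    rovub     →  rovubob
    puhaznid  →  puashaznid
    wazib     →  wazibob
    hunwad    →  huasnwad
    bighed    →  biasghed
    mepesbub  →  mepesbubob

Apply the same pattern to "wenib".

wenibob

wazib and puhaznid both have last vowel 'i' yet inflect differently (wazibob, puashaznid), so the last vowel is not what conditions the rule; the final letter is.
"wenib" ends in -b. The stems ending in -b (wazib → wazibob, rovub → rovubob, mepesbub → mepesbubob) add -ob.
So wenib → wenibob.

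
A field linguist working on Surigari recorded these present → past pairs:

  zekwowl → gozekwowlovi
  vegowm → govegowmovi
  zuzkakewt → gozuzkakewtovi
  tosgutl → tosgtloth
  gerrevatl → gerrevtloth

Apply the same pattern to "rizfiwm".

gorizfiwmovi

zekwowl and tosgutl both end in -l yet inflect differently (gozekwowlovi, tosgtloth), so the final letter is not what conditions the rule; the second-to-last letter is.
"rizfiwm" has second-to-last letter 'w'. The stems whose second-to-last letter is 'w' (zekwowl → gozekwowlovi, vegowm → govegowmovi, zuzkakewt → gozuzkakewtovi) add go- … -ovi around the stem.
The other pattern: stems whose second-to-last letter is 't' delete the last vowel and add -oth.
So rizfiwm → gorizfiwmovi.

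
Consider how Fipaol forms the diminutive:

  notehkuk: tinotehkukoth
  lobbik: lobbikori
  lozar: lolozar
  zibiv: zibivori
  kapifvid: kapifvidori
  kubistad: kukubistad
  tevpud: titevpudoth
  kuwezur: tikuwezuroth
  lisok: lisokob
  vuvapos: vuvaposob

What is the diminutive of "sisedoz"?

kuwezur and lozar both end in -r yet inflect differently (tikuwezuroth, lolozar), so the final letter is not what conditions the rule; the last vowel is.
"sisedoz" has last vowel 'o'. The stems whose last vowel is 'o' (lisok → lisokob, vuvapos → vuvaposob) add -ob.
The other patterns: stems whose last vowel is 'u' add ti- … -oth around the stem; stems whose last vowel is 'a' repeat the first consonant+vowel as a prefix; stems whose last vowel is 'i' add -ori.
So sisedoz → sisedozob.

sisedozob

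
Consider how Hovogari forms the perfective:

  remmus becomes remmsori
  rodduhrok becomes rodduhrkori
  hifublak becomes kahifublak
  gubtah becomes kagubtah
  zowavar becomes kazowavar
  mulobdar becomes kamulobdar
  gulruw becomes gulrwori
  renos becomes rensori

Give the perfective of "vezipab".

kavezipab

"vezipab" has last vowel 'a'. The stems whose last vowel is 'a' (gubtah → kagubtah, zowavar → kazowavar, mulobdar → kamulobdar) add the prefix ka-.
The other pattern: stems whose last vowel is 'o' or 'u' delete the last vowel and add -ori.
So vezipab → kavezipab.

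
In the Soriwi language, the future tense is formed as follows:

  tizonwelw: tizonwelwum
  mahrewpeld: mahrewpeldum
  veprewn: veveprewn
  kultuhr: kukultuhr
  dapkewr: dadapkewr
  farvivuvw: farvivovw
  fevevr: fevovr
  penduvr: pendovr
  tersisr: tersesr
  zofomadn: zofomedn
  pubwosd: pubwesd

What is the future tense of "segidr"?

segedr

"segidr" has second-to-last letter 'd'. The one such stem in the data (zofomadn → zofomedn) changes the last vowel to 'e' (as do tersisr, pubwosd), so the same rule applies.
So segidr → segedr.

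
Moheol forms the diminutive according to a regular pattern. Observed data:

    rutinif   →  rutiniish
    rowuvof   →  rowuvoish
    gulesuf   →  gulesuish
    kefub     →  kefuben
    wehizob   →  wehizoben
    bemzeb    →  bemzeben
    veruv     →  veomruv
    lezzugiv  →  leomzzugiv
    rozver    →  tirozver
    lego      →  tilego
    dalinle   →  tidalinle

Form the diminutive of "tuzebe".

"tuzebe" ends in -e. The one such stem in the data (dalinle → tidalinle) adds the prefix ti-, so the same rule applies.
The other patterns: stems ending in -f drop the final letter and add -ish; stems ending in -b add -en; stems ending in -v insert -om- after the first vowel.
So tuzebe → tituzebe.

tituzebe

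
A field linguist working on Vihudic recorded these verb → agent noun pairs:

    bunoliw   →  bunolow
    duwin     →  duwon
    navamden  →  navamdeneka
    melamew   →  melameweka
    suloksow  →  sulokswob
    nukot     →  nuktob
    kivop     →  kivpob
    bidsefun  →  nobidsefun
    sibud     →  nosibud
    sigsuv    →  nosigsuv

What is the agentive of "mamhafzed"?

duwin and navamden both end in -n yet inflect differently (duwon, navamdeneka), so the final letter is not what conditions the rule; the last vowel is.
"mamhafzed" has last vowel 'e'. The stems whose last vowel is 'e' (navamden → navamdeneka, melamew → melameweka) add -eka.
The other patterns: stems whose last vowel is 'i' change the last vowel to 'o'; stems whose last vowel is 'o' delete the last vowel and add -ob; stems whose last vowel is 'u' add the prefix no-.
So mamhafzed → mamhafzedeka.

mamhafzedeka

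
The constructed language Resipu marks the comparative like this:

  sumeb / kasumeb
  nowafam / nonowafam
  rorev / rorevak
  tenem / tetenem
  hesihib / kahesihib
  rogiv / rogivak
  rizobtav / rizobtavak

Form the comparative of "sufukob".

kasufukob

"sufukob" ends in -b. The stems ending in -b (hesihib → kahesihib, sumeb → kasumeb) add the prefix ka-.
The other patterns: stems ending in -m repeat the first consonant+vowel as a prefix; stems ending in -v add -ak.
So sufukob → kasufukob.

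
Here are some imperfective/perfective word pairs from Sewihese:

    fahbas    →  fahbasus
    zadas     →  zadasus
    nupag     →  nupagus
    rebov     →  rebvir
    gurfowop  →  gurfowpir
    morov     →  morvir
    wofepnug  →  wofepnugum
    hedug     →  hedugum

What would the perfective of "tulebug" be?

nupag and wofepnug both end in -g yet inflect differently (nupagus, wofepnugum), so the final letter is not what conditions the rule; the last vowel is.
"tulebug" has last vowel 'u'. The stems whose last vowel is 'u' (wofepnug → wofepnugum, hedug → hedugum) add -um.
So tulebug → tulebugum.

tulebugum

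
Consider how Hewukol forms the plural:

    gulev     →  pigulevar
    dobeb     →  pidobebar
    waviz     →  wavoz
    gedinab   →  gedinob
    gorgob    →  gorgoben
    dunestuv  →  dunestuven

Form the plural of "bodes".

dobeb and gedinab both end in -b yet inflect differently (pidobebar, gedinob), so the final letter is not what conditions the rule; the last vowel is.
"bodes" has last vowel 'e'. The stems whose last vowel is 'e' (gulev → pigulevar, dobeb → pidobebar) add pi- … -ar around the stem.
So bodes → pibodesar.

pibodesar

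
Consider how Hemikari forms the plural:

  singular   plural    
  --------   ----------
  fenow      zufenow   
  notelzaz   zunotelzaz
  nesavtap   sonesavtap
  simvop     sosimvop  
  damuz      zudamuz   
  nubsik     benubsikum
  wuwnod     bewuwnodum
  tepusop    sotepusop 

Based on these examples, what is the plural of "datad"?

"datad" ends in -d. The one such stem in the data (wuwnod → bewuwnodum) adds be- … -um around the stem, so the same rule applies.
So datad → bedatadum.

bedatadum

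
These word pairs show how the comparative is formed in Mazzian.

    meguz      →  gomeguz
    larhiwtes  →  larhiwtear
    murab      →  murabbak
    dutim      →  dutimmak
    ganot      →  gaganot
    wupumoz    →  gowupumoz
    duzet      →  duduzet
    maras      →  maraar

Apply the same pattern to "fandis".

fandiar

"fandis" ends in -s. The stems ending in -s (maras → maraar, larhiwtes → larhiwtear) drop the final letter and add -ar.
The other patterns: stems ending in -z add the prefix go-; stems ending in -t repeat the first consonant+vowel as a prefix; stems ending in -b or -m double the final consonant and add -ak.
So fandis → fandiar.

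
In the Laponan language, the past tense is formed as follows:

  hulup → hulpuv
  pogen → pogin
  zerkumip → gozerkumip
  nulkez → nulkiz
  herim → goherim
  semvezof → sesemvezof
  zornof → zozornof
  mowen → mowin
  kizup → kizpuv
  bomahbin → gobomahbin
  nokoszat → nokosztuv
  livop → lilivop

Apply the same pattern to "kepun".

kepnuv

"kepun" has last vowel 'u'. The stems whose last vowel is 'u' (kizup → kizpuv, hulup → hulpuv) delete the last vowel and add -uv.
The other patterns: stems whose last vowel is 'e' change the last vowel to 'i'; stems whose last vowel is 'o' repeat the first consonant+vowel as a prefix; stems whose last vowel is 'i' add the prefix go-.
So kepun → kepnuv.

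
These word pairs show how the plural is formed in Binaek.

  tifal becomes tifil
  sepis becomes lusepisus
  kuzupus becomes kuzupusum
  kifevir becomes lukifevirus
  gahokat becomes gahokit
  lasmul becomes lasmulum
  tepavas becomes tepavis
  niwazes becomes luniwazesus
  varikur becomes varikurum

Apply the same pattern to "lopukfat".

"lopukfat" has last vowel 'a'. The stems whose last vowel is 'a' (gahokat → gahokit, tepavas → tepavis, tifal → tifil) change the last vowel to 'i'.
The other patterns: stems whose last vowel is 'u' add -um; stems whose last vowel is 'e' or 'i' add lu- … -us around the stem.
So lopukfat → lopukfit.

lopukfit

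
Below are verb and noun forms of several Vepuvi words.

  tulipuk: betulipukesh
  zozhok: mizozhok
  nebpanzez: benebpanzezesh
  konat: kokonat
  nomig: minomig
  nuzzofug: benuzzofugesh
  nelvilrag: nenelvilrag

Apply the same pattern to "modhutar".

momodhutar

nomig and nelvilrag both end in -g yet inflect differently (minomig, nenelvilrag), so the final letter is not what conditions the rule; the last vowel is.
"modhutar" has last vowel 'a'. The stems whose last vowel is 'a' (nelvilrag → nenelvilrag, konat → kokonat) repeat the first consonant+vowel as a prefix.
So modhutar → momodhutar.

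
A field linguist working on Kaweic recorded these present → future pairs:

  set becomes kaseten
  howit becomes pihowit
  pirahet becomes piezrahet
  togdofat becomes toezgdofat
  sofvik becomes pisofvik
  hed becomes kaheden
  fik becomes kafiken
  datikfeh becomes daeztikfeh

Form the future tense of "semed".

pisemed

"semed" has 2 vowels. The stems with 2 vowels (sofvik → pisofvik, howit → pihowit) add the prefix pi-.
The other patterns: stems with 1 vowel add ka- … -en around the stem; stems with 3 vowels insert -ez- after the first vowel.
So semed → pisemed.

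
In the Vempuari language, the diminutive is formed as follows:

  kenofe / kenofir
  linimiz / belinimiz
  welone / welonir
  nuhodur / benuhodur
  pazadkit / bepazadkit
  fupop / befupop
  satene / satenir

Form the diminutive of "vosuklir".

satene and linimiz both have 3 vowels yet inflect differently (satenir, belinimiz), so the number of vowels is not what conditions the rule; whether the stem ends in a vowel or a consonant is.
"vosuklir" ends in a consonant. The stems ending in a consonant (linimiz → belinimiz, nuhodur → benuhodur, pazadkit → bepazadkit) add the prefix be-.
The other pattern: stems ending in a vowel drop the final letter and add -ir.
So vosuklir → bevosuklir.

bevosuklir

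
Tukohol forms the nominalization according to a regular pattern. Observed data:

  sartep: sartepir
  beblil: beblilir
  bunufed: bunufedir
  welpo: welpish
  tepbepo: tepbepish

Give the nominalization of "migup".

welpo and sartep both have 2 vowels yet inflect differently (welpish, sartepir), so the number of vowels is not what conditions the rule; the final letter is.
"migup" ends in -p. The one such stem in the data (sartep → sartepir) adds -ir, so the same rule applies.
So migup → migupir.

migupir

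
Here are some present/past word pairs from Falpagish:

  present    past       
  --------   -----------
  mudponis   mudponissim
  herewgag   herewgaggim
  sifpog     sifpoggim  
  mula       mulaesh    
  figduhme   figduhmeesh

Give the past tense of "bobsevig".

herewgag and mula both have last vowel 'a' yet inflect differently (herewgaggim, mulaesh), so the last vowel is not what conditions the rule; whether the stem ends in a vowel or a consonant is.
"bobsevig" ends in a consonant. The stems ending in a consonant (mudponis → mudponissim, herewgag → herewgaggim, sifpog → sifpoggim) double the final consonant and add -im.
So bobsevig → bobseviggim.

bobseviggim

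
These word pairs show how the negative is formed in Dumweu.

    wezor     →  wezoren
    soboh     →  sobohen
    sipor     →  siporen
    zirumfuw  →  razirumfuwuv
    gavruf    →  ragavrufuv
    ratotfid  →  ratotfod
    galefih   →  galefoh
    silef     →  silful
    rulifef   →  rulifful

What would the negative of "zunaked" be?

soboh and galefih both end in -h yet inflect differently (sobohen, galefoh), so the final letter is not what conditions the rule; the last vowel is.
"zunaked" has last vowel 'e'. The stems whose last vowel is 'e' (silef → silful, rulifef → rulifful) delete the last vowel and add -ul.
The other patterns: stems whose last vowel is 'o' add -en; stems whose last vowel is 'u' add ra- … -uv around the stem; stems whose last vowel is 'i' change the last vowel to 'o'.
So zunaked → zunakdul.

zunakdul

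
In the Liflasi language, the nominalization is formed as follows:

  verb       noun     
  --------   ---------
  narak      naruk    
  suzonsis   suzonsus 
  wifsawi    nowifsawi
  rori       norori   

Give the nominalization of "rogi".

norogi

wifsawi and suzonsis both have last vowel 'i' yet inflect differently (nowifsawi, suzonsus), so the last vowel is not what conditions the rule; whether the stem ends in a vowel or a consonant is.
"rogi" ends in a vowel. The stems ending in a vowel (wifsawi → nowifsawi, rori → norori) add the prefix no-.
So rogi → norogi.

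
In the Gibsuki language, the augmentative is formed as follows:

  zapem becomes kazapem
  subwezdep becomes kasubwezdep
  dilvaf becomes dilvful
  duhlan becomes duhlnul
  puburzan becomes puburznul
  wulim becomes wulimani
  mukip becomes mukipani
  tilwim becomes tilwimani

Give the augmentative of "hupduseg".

zapem and wulim both end in -m yet inflect differently (kazapem, wulimani), so the final letter is not what conditions the rule; the last vowel is.
"hupduseg" has last vowel 'e'. The stems whose last vowel is 'e' (zapem → kazapem, subwezdep → kasubwezdep) add the prefix ka-.
The other patterns: stems whose last vowel is 'a' delete the last vowel and add -ul; stems whose last vowel is 'i' add -ani.
So hupduseg → kahupduseg.

kahupduseg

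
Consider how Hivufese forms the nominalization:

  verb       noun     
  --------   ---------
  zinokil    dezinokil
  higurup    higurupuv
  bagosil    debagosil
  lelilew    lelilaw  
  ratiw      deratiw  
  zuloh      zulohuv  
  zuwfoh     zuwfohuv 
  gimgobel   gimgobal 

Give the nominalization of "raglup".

raglupuv

"raglup" has last vowel 'u'. The one such stem in the data (higurup → higurupuv) adds -uv, so the same rule applies.
The other patterns: stems whose last vowel is 'i' add the prefix de-; stems whose last vowel is 'e' change the last vowel to 'a'.
So raglup → raglupuv.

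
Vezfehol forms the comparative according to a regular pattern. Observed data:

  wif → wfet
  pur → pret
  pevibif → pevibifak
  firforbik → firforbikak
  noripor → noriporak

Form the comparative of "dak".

wif and pevibif both end in -f yet inflect differently (wfet, pevibifak), so the final letter is not what conditions the rule; the number of vowels is.
"dak" has 1 vowel. The stems with 1 vowel (wif → wfet, pur → pret) delete the last vowel and add -et.
So dak → dket.

dket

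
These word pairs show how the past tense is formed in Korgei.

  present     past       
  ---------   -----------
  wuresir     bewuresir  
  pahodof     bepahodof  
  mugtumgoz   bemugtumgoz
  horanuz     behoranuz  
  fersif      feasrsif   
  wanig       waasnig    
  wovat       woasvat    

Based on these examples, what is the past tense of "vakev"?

vaaskev

pahodof and fersif both end in -f yet inflect differently (bepahodof, feasrsif), so the final letter is not what conditions the rule; the number of vowels is.
"vakev" has 2 vowels. The stems with 2 vowels (fersif → feasrsif, wanig → waasnig, wovat → woasvat) insert -as- after the first vowel.
So vakev → vaaskev.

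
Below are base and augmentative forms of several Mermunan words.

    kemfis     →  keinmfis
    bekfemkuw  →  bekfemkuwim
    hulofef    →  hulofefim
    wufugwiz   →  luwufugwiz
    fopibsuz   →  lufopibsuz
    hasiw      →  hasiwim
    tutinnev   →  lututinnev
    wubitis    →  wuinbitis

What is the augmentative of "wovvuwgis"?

woinvvuwgis

wufugwiz and wubitis both have last vowel 'i' yet inflect differently (luwufugwiz, wuinbitis), so the last vowel is not what conditions the rule; the final letter is.
"wovvuwgis" ends in -s. The stems ending in -s (wubitis → wuinbitis, kemfis → keinmfis) insert -in- after the first vowel.
So wovvuwgis → woinvvuwgis.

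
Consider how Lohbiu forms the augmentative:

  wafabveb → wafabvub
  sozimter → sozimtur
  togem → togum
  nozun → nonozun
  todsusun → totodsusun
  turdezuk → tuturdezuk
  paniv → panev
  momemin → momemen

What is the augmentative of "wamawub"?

wawamawub

nozun and momemin both end in -n yet inflect differently (nonozun, momemen), so the final letter is not what conditions the rule; the last vowel is.
"wamawub" has last vowel 'u'. The stems whose last vowel is 'u' (nozun → nonozun, todsusun → totodsusun, turdezuk → tuturdezuk) repeat the first consonant+vowel as a prefix.
The other patterns: stems whose last vowel is 'e' change the last vowel to 'u'; stems whose last vowel is 'i' change the last vowel to 'e'.
So wamawub → wawamawub.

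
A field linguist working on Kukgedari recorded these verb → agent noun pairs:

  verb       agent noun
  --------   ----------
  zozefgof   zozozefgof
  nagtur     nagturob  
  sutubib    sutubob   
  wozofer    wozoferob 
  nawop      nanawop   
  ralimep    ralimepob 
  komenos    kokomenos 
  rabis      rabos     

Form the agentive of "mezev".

komenos and rabis both end in -s yet inflect differently (kokomenos, rabos), so the final letter is not what conditions the rule; the last vowel is.
"mezev" has last vowel 'e'. The stems whose last vowel is 'e' (ralimep → ralimepob, wozofer → wozoferob) add -ob.
The other patterns: stems whose last vowel is 'o' repeat the first consonant+vowel as a prefix; stems whose last vowel is 'i' change the last vowel to 'o'.
So mezev → mezevob.

mezevob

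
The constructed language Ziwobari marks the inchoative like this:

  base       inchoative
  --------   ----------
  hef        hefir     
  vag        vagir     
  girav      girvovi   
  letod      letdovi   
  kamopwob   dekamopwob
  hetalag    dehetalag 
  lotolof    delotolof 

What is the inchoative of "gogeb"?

"gogeb" has 2 vowels. The stems with 2 vowels (girav → girvovi, letod → letdovi) delete the last vowel and add -ovi.
So gogeb → gogbovi.

gogbovi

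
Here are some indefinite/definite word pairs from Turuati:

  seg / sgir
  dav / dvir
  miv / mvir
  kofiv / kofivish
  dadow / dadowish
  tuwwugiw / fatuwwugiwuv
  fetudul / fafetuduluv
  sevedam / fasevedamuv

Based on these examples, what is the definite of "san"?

dav and kofiv both end in -v yet inflect differently (dvir, kofivish), so the final letter is not what conditions the rule; the number of vowels is.
"san" has 1 vowel. The stems with 1 vowel (seg → sgir, dav → dvir, miv → mvir) delete the last vowel and add -ir.
So san → snir.

snir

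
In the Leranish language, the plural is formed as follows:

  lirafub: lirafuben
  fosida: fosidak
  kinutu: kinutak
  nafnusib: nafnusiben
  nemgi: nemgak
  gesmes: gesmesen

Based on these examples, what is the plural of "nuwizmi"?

nuwizmak

lirafub and kinutu both have last vowel 'u' yet inflect differently (lirafuben, kinutak), so the last vowel is not what conditions the rule; whether the stem ends in a vowel or a consonant is.
"nuwizmi" ends in a vowel. The stems ending in a vowel (fosida → fosidak, kinutu → kinutak, nemgi → nemgak) drop the final letter and add -ak.
So nuwizmi → nuwizmak.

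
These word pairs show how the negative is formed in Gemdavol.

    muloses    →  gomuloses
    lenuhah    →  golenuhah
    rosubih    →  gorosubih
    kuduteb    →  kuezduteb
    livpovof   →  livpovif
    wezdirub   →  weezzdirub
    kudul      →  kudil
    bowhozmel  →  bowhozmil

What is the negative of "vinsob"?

"vinsob" ends in -b. The stems ending in -b (wezdirub → weezzdirub, kuduteb → kuezduteb) insert -ez- after the first vowel.
The other patterns: stems ending in -h or -s add the prefix go-; stems ending in -f or -l change the last vowel to 'i'.
So vinsob → vieznsob.

vieznsob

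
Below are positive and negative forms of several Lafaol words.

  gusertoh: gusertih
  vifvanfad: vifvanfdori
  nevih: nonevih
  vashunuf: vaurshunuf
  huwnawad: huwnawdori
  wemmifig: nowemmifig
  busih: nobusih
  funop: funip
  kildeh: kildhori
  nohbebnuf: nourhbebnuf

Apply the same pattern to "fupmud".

fuurpmud

"fupmud" has last vowel 'u'. The stems whose last vowel is 'u' (nohbebnuf → nourhbebnuf, vashunuf → vaurshunuf) insert -ur- after the first vowel.
The other patterns: stems whose last vowel is 'o' change the last vowel to 'i'; stems whose last vowel is 'i' add the prefix no-; stems whose last vowel is 'a' or 'e' delete the last vowel and add -ori.
So fupmud → fuurpmud.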